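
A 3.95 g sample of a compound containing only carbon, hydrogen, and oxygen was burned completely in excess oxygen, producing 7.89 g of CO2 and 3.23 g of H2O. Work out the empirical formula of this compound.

mol C = 7.89 / 44.01 = 0.1793; mass C = 0.1793 × 12.01 = 2.153 g
mol H = 2 × (3.23 / 18.02) = 0.3585; mass H = 0.3585 × 1.008 = 0.3614 g
mass O = 3.95 − (2.514) = 1.436 g → mol O = 0.08972
Divide by the smallest (0.08972 mol O): C 1.998, H 3.996, O 1.000
Ratio ≈ 2:4:1, so the empirical formula is C2H4O

C2H4O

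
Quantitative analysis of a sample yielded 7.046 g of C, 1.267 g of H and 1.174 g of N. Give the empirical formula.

n(C) = 7.046/12.01 = 0.5867, n(H) = 1.267/1.008 = 1.257, n(N) = 1.174/14.01 = 0.0838
Divide by the smallest (0.0838 mol N): C 7.001, H 15.000, N 1.000
Ratio ≈ 7:15:1, so the empirical formula is C7H15N

C7H15N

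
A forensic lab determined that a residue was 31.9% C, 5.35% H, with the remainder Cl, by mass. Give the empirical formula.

Assume 100 g: 31.9 g C, 5.35 g H, 62.75 g Cl.
C: 31.9 g ÷ 12.01 g/mol = 2.656 mol
H: 5.35 g ÷ 1.008 g/mol = 5.308 mol
Cl: 62.75 g ÷ 35.45 g/mol = 1.77 mol
Ratios (÷ 1.77): C 1.501, H 2.998, Cl 1.000
×2: C 3.00, H 6.00, Cl 2.00 → C3H6Cl2

C3H6Cl2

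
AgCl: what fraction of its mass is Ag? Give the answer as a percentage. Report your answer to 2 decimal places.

75.27%

Molar mass = 1(107.87) + 1(35.45) = 143.320 g/mol
Mass of Ag per mole = 1 × 107.87 = 107.870 g
% Ag = 107.870 / 143.320 × 100 = 75.27%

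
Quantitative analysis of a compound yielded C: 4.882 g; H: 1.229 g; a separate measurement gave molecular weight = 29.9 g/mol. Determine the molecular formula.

C2H6

Moles — C: 4.882 / 12.01 = 0.4065 mol; H: 1.229 / 1.008 = 1.219 mol
Smallest is C at 0.4065 mol; normalising gives C 1.000, H 2.999
→ CH3
Empirical-formula mass = 15.03 g/mol
n = 29.9 / 15.03 = 1.99 ≈ 2
Molecular formula = (CH3)×2 = C2H6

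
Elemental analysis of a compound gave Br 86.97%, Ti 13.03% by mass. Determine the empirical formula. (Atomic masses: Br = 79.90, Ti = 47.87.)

Br4Ti

Assume 100 g: 86.97 g Br, 13.03 g Ti.
Moles — Br: 86.97 / 79.90 = 1.088 mol; Ti: 13.03 / 47.87 = 0.2722 mol
Ratios (÷ 0.2722): Br 3.999, Ti 1.000
→ Br4Ti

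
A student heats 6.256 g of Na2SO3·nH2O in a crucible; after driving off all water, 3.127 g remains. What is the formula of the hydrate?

Na2SO3·7H2O

Mass of water lost = 6.256 − 3.127 = 3.129 g → 3.129 / 18.02 = 0.1736 mol H2O
Molar mass of Na2SO3 = 126.05 g/mol → mol Na2SO3 = 3.127 / 126.05 = 0.02481
n = 0.1736 / 0.02481 = 7.00 ≈ 7 → Na2SO3·7H2O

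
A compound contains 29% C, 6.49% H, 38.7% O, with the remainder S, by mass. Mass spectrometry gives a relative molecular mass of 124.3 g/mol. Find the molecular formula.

Assume 100 g: 29 g C, 6.49 g H, 38.7 g O, 25.81 g S.
C: 29 g ÷ 12.01 g/mol = 2.415 mol
H: 6.49 g ÷ 1.008 g/mol = 6.438 mol
O: 38.7 g ÷ 16.00 g/mol = 2.419 mol
S: 25.81 g ÷ 32.07 g/mol = 0.8048 mol
Smallest is S at 0.8048 mol; normalising gives C 3.000, H 8.000, O 3.005, S 1.000
≈ 3:8:3:1 → C3H8O3S
Empirical-formula mass = 124.16 g/mol
n = 124.3 / 124.16 = 1.00 ≈ 1
Molecular formula = empirical formula = C3H8O3S

C3H8O3S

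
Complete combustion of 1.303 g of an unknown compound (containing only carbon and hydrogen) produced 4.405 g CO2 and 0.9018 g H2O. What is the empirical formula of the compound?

mol C = 4.405 / 44.01 = 0.1001; mass C = 0.1001 × 12.01 = 1.202 g
mol H = 2 × (0.9018 / 18.02) = 0.1001; mass H = 0.1001 × 1.008 = 0.1009 g
Smallest is H at 0.1001 mol; normalising gives C 1.000, H 1.000
→ CH

CH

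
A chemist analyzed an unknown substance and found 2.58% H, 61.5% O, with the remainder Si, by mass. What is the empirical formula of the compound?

H2O3Si

Assume 100 g: 2.58 g H, 61.5 g O, 35.92 g Si.
n(H) = 2.58/1.008 = 2.56, n(O) = 61.5/16.00 = 3.844, n(Si) = 35.92/28.09 = 1.279
Smallest is Si at 1.279 mol; normalising gives H 2.002, O 3.006, Si 1.000
≈ 2:3:1 → H2O3Si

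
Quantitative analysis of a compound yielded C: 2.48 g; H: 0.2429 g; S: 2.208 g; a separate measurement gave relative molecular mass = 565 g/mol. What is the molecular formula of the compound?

C24H28S8

C: 2.48 g ÷ 12.01 g/mol = 0.2065 mol
H: 0.2429 g ÷ 1.008 g/mol = 0.241 mol
S: 2.208 g ÷ 32.07 g/mol = 0.06885 mol
Divide by the smallest (0.06885 mol S): C 2.999, H 3.500, S 1.000
Multiply by 2: C 6.00, H 7.00, S 2.00 → C6H7S2
Empirical-formula mass = 143.26 g/mol
n = 565 / 143.26 = 3.94 ≈ 4
Molecular formula = (C6H7S2)×4 = C24H28S8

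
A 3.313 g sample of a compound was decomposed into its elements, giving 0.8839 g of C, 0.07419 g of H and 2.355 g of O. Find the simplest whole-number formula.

CHO2

n(C) = 0.8839/12.01 = 0.0736, n(H) = 0.07419/1.008 = 0.0736, n(O) = 2.355/16.00 = 0.1472
Ratios (÷ 0.0736): C 1.000, H 1.000, O 2.000
Ratio ≈ 1:1:2, so the empirical formula is CHO2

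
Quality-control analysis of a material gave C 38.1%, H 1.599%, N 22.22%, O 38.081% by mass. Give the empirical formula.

Assume 100 g: 38.1 g C, 1.599 g H, 22.22 g N, 38.081 g O.
n(C) = 38.1/12.01 = 3.172, n(H) = 1.599/1.008 = 1.586, n(N) = 22.22/14.01 = 1.586, n(O) = 38.081/16.00 = 2.38
Divide by the smallest (1.586 mol N): C 2.000, H 1.000, N 1.000, O 1.501
×2: C 4.00, H 2.00, N 2.00, O 3.00 → C4H2N2O3

C4H2N2O3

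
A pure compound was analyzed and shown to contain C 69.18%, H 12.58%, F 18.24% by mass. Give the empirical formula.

Assume 100 g: 69.18 g C, 12.58 g H, 18.24 g F.
n(C) = 69.18/12.01 = 5.76, n(H) = 12.58/1.008 = 12.48, n(F) = 18.24/19.00 = 0.96
Divide by the smallest (0.96 mol F): C 6.000, H 13.000, F 1.000
≈ 6:13:1 → C6H13F

C6H13F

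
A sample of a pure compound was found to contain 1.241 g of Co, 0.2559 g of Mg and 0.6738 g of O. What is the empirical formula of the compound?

Moles — Co: 1.241 / 58.93 = 0.02106 mol; Mg: 0.2559 / 24.31 = 0.01053 mol; O: 0.6738 / 16.00 = 0.04211 mol
Ratios (÷ 0.01053): Co 2.001, Mg 1.000, O 4.001
≈ 2:1:4 → Co2MgO4

Co2MgO4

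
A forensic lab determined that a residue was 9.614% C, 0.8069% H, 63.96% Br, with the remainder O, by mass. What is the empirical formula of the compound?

Assume 100 g: 9.614 g C, 0.8069 g H, 63.96 g Br, 25.619 g O.
Moles — C: 9.614 / 12.01 = 0.8005 mol; H: 0.8069 / 1.008 = 0.8005 mol; Br: 63.96 / 79.90 = 0.8005 mol; O: 25.619 / 16.00 = 1.601 mol
Smallest is H at 0.8005 mol; normalising gives C 1.000, H 1.000, Br 1.000, O 2.000
Ratio ≈ 1:1:1:2, so the empirical formula is CHBrO2

CHBrO2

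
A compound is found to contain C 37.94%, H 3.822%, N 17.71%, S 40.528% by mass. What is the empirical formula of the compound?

C5H6N2S2

Assume 100 g: 37.94 g C, 3.822 g H, 17.71 g N, 40.528 g S.
n(C) = 37.94/12.01 = 3.159, n(H) = 3.822/1.008 = 3.792, n(N) = 17.71/14.01 = 1.264, n(S) = 40.528/32.07 = 1.264
Divide by the smallest (1.264 mol S): C 2.500, H 3.000, N 1.000, S 1.000
Scaling by 2: C 5.00, H 6.00, N 2.00, S 2.00 → C5H6N2S2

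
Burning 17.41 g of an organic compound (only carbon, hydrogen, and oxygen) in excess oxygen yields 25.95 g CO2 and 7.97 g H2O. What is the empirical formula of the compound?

C2H3O2

mol C = 25.95 / 44.01 = 0.5896; mass C = 0.5896 × 12.01 = 7.082 g
mol H = 2 × (7.97 / 18.02) = 0.8846; mass H = 0.8846 × 1.008 = 0.8916 g
mass O = 17.41 − (7.973) = 9.437 g → mol O = 0.5898
Divide by the smallest (0.5896 mol C): C 1.000, H 1.500, O 1.000
Scaling by 2: C 2.00, H 3.00, O 2.00 → C2H3O2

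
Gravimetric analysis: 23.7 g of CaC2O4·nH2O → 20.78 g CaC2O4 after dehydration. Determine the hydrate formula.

CaC2O4·H2O

Mass of water lost = 23.7 − 20.78 = 2.92 g → 2.92 / 18.02 = 0.162 mol H2O
Molar mass of CaC2O4 = 128.10 g/mol → mol CaC2O4 = 20.78 / 128.10 = 0.1622
n = 0.162 / 0.1622 = 1.00 ≈ 1 → CaC2O4·H2O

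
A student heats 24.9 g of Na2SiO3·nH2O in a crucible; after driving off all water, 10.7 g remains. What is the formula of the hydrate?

Mass of water lost = 24.9 − 10.7 = 14.2 g → 14.2 / 18.02 = 0.788 mol H2O
Molar mass of Na2SiO3 = 122.07 g/mol → mol Na2SiO3 = 10.7 / 122.07 = 0.08765
n = 0.788 / 0.08765 = 8.99 ≈ 9 → Na2SiO3·9H2O

Na2SiO3·9H2O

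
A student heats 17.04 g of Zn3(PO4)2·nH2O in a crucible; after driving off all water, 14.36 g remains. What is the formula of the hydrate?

Mass of water lost = 17.04 − 14.36 = 2.68 g → 2.68 / 18.02 = 0.1487 mol H2O
Molar mass of Zn3(PO4)2 = 386.08 g/mol → mol Zn3(PO4)2 = 14.36 / 386.08 = 0.03719
n = 0.1487 / 0.03719 = 4.00 ≈ 4 → Zn3(PO4)2·4H2O

Zn3(PO4)2·4H2O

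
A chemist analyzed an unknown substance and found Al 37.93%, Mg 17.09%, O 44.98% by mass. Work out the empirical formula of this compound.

Assume 100 g: 37.93 g Al, 17.09 g Mg, 44.98 g O.
Al: 37.93 g ÷ 26.98 g/mol = 1.406 mol
Mg: 17.09 g ÷ 24.31 g/mol = 0.703 mol
O: 44.98 g ÷ 16.00 g/mol = 2.811 mol
Smallest is Mg at 0.703 mol; normalising gives Al 2.000, Mg 1.000, O 3.999
→ Al2MgO4

Al2MgO4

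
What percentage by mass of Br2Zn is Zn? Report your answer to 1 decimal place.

29.0%

Molar mass = 2(79.90) + 1(65.38) = 225.180 g/mol
Mass of Zn per mole = 1 × 65.38 = 65.380 g
% Zn = 65.380 / 225.180 × 100 = 29.0%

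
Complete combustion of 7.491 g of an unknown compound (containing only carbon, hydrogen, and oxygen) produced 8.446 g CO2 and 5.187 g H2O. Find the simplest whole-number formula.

C2H6O3

mol C = 8.446 / 44.01 = 0.1919; mass C = 0.1919 × 12.01 = 2.305 g
mol H = 2 × (5.187 / 18.02) = 0.5757; mass H = 0.5757 × 1.008 = 0.5803 g
mass O = 7.491 − (2.885) = 4.606 g → mol O = 0.2879
Divide by the smallest (0.1919 mol C): C 1.000, H 3.000, O 1.500
Multiply by 2: C 2.00, H 6.00, O 3.00 → C2H6O3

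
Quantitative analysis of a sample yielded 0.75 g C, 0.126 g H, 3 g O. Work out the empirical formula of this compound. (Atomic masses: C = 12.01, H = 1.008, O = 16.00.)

CH2O3

Moles — C: 0.75 / 12.01 = 0.06245 mol; H: 0.126 / 1.008 = 0.125 mol; O: 3 / 16.00 = 0.1875 mol
Smallest is C at 0.06245 mol; normalising gives C 1.000, H 2.002, O 3.002
≈ 1:2:3 → CH2O3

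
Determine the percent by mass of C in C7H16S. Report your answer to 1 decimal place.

Molar mass = 7(12.01) + 16(1.008) + 1(32.07) = 132.268 g/mol
Mass of C per mole = 7 × 12.01 = 84.070 g
% C = 84.070 / 132.268 × 100 = 63.6%

63.6%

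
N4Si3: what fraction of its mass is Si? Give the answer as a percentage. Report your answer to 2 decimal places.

60.06%

Molar mass = 4(14.01) + 3(28.09) = 140.310 g/mol
Mass of Si per mole = 3 × 28.09 = 84.270 g
% Si = 84.270 / 140.310 × 100 = 60.06%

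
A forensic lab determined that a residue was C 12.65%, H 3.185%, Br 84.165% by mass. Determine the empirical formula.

Assume 100 g: 12.65 g C, 3.185 g H, 84.165 g Br.
Moles — C: 12.65 / 12.01 = 1.053 mol; H: 3.185 / 1.008 = 3.16 mol; Br: 84.165 / 79.90 = 1.053 mol
Smallest is C at 1.053 mol; normalising gives C 1.000, H 3.000, Br 1.000
Ratio ≈ 1:3:1, so the empirical formula is CH3Br

CH3Br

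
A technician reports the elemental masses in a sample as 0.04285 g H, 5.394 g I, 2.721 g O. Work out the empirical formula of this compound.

HIO4

Moles — H: 0.04285 / 1.008 = 0.04251 mol; I: 5.394 / 126.90 = 0.04251 mol; O: 2.721 / 16.00 = 0.1701 mol
Ratios (÷ 0.04251): H 1.000, I 1.000, O 4.001
→ HIO4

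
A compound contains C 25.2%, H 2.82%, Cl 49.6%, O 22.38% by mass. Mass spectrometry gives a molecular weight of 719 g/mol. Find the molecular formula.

Assume 100 g: 25.2 g C, 2.82 g H, 49.6 g Cl, 22.38 g O.
Moles — C: 25.2 / 12.01 = 2.098 mol; H: 2.82 / 1.008 = 2.798 mol; Cl: 49.6 / 35.45 = 1.399 mol; O: 22.38 / 16.00 = 1.399 mol
Ratios (÷ 1.399): C 1.500, H 2.000, Cl 1.000, O 1.000
Scaling by 2: C 3.00, H 4.00, Cl 2.00, O 2.00 → C3H4Cl2O2
Empirical-formula mass = 142.96 g/mol
n = 719 / 142.96 = 5.03 ≈ 5
Molecular formula = (C3H4Cl2O2)×5 = C15H20Cl10O10

C15H20Cl10O10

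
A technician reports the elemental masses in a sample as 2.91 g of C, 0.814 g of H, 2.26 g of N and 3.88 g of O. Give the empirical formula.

C3H10N2O3

C: 2.91 g ÷ 12.01 g/mol = 0.2423 mol
H: 0.814 g ÷ 1.008 g/mol = 0.8075 mol
N: 2.26 g ÷ 14.01 g/mol = 0.1613 mol
O: 3.88 g ÷ 16.00 g/mol = 0.2425 mol
Ratios (÷ 0.1613): C 1.502, H 5.006, N 1.000, O 1.503
Scaling by 2: C 3.00, H 10.01, N 2.00, O 3.01 → C3H10N2O3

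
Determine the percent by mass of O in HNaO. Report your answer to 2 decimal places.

40.00%

Molar mass = 1(1.008) + 1(22.99) + 1(16.00) = 39.998 g/mol
Mass of O per mole = 1 × 16.00 = 16.000 g
% O = 16.000 / 39.998 × 100 = 40.00%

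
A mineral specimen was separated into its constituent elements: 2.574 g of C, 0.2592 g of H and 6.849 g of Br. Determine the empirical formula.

C5H6Br2

n(C) = 2.574/12.01 = 0.2143, n(H) = 0.2592/1.008 = 0.2571, n(Br) = 6.849/79.90 = 0.08572
Divide by the smallest (0.08572 mol Br): C 2.500, H 3.000, Br 1.000
Scaling by 2: C 5.00, H 6.00, Br 2.00 → C5H6Br2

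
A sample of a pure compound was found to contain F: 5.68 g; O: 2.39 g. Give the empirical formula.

F2O

Moles — F: 5.68 / 19.00 = 0.2989 mol; O: 2.39 / 16.00 = 0.1494 mol
Divide by the smallest (0.1494 mol O): F 2.001, O 1.000
Ratio ≈ 2:1, so the empirical formula is F2O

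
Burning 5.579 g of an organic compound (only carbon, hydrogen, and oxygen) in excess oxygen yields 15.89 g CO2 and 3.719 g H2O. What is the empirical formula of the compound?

C7H8O

mol C = 15.89 / 44.01 = 0.3611; mass C = 0.3611 × 12.01 = 4.336 g
mol H = 2 × (3.719 / 18.02) = 0.4128; mass H = 0.4128 × 1.008 = 0.4161 g
mass O = 5.579 − (4.752) = 0.8267 g → mol O = 0.05167
Smallest is O at 0.05167 mol; normalising gives C 6.988, H 7.989, O 1.000
Ratio ≈ 7:8:1, so the empirical formula is C7H8O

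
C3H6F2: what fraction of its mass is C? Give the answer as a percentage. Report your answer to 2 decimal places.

Molar mass = 3(12.01) + 6(1.008) + 2(19.00) = 80.078 g/mol
Mass of C per mole = 3 × 12.01 = 36.030 g
% C = 36.030 / 80.078 × 100 = 44.99%

44.99%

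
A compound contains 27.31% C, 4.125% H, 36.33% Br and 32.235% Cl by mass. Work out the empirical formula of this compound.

Assume 100 g: 27.31 g C, 4.125 g H, 36.33 g Br, 32.235 g Cl.
C: 27.31 g ÷ 12.01 g/mol = 2.274 mol
H: 4.125 g ÷ 1.008 g/mol = 4.092 mol
Br: 36.33 g ÷ 79.90 g/mol = 0.4547 mol
Cl: 32.235 g ÷ 35.45 g/mol = 0.9093 mol
Ratios (÷ 0.4547): C 5.001, H 9.000, Br 1.000, Cl 2.000
Ratio ≈ 5:9:1:2, so the empirical formula is C5H9BrCl2

C5H9BrCl2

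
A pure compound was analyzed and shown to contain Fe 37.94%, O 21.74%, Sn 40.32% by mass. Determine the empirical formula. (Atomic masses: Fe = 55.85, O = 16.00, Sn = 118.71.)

Fe2O4Sn

Assume 100 g: 37.94 g Fe, 21.74 g O, 40.32 g Sn.
n(Fe) = 37.94/55.85 = 0.6793, n(O) = 21.74/16.00 = 1.359, n(Sn) = 40.32/118.71 = 0.3397
Ratios (÷ 0.3397): Fe 2.000, O 4.000, Sn 1.000
≈ 2:4:1 → Fe2O4Sn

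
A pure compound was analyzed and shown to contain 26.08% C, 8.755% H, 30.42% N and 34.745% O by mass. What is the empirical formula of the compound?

Assume 100 g: 26.08 g C, 8.755 g H, 30.42 g N, 34.745 g O.
n(C) = 26.08/12.01 = 2.172, n(H) = 8.755/1.008 = 8.686, n(N) = 30.42/14.01 = 2.171, n(O) = 34.745/16.00 = 2.172
Divide by the smallest (2.171 mol N): C 1.000, H 4.000, N 1.000, O 1.000
→ CH4NO

CH4NO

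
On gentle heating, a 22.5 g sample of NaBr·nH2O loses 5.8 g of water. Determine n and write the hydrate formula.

NaBr·2H2O

Mass of anhydrous NaBr = 22.5 − 5.8 = 16.7 g
mol H2O = 5.8 / 18.02 = 0.3219
Molar mass of NaBr = 102.89 g/mol → mol NaBr = 16.7 / 102.89 = 0.1623
n = 0.3219 / 0.1623 = 1.98 ≈ 2 → NaBr·2H2O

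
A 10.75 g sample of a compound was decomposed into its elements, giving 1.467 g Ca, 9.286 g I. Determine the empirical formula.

CaI2

Ca: 1.467 g ÷ 40.08 g/mol = 0.0366 mol
I: 9.286 g ÷ 126.90 g/mol = 0.07318 mol
Ratios (÷ 0.0366): Ca 1.000, I 1.999
≈ 1:2 → CaI2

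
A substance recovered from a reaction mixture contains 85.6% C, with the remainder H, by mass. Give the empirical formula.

Assume 100 g: 85.6 g C, 14.4 g H.
n(C) = 85.6/12.01 = 7.127, n(H) = 14.4/1.008 = 14.29
Smallest is C at 7.127 mol; normalising gives C 1.000, H 2.004
→ CH2

CH2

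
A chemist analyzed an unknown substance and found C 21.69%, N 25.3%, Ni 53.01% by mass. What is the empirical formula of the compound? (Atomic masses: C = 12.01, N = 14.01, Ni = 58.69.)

C2N2Ni

Assume 100 g: 21.69 g C, 25.3 g N, 53.01 g Ni.
C: 21.69 g ÷ 12.01 g/mol = 1.806 mol
N: 25.3 g ÷ 14.01 g/mol = 1.806 mol
Ni: 53.01 g ÷ 58.69 g/mol = 0.9032 mol
Smallest is Ni at 0.9032 mol; normalising gives C 2.000, N 1.999, Ni 1.000
→ C2N2Ni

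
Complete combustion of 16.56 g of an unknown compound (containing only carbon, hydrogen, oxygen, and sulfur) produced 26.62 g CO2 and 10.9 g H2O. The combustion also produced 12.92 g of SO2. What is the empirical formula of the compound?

mol C = 26.62 / 44.01 = 0.6049; mass C = 0.6049 × 12.01 = 7.264 g
mol H = 2 × (10.9 / 18.02) = 1.210; mass H = 1.210 × 1.008 = 1.219 g
mol S = 12.92 / 64.07 = 0.2017; mass S = 6.467 g
mass O = 16.56 − (14.95) = 1.609 g → mol O = 0.1006
Smallest is O at 0.1006 mol; normalising gives C 6.014, H 12.029, O 1.000, S 2.005
→ C6H12OS2

C6H12OS2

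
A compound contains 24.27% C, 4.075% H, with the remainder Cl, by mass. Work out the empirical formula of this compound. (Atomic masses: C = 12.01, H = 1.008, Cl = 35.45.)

CH2Cl

Assume 100 g: 24.27 g C, 4.075 g H, 71.655 g Cl.
n(C) = 24.27/12.01 = 2.021, n(H) = 4.075/1.008 = 4.043, n(Cl) = 71.655/35.45 = 2.021
Smallest is C at 2.021 mol; normalising gives C 1.000, H 2.001, Cl 1.000
→ CH2Cl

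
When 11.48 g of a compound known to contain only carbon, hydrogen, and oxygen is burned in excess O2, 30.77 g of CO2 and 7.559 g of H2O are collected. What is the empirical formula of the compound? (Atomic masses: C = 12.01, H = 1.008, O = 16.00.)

C5H6O

mol C = 30.77 / 44.01 = 0.6992; mass C = 0.6992 × 12.01 = 8.397 g
mol H = 2 × (7.559 / 18.02) = 0.8390; mass H = 0.8390 × 1.008 = 0.8457 g
mass O = 11.48 − (9.243) = 2.237 g → mol O = 0.1398
Ratios (÷ 0.1398): C 5.000, H 5.999, O 1.000
Ratio ≈ 5:6:1, so the empirical formula is C5H6O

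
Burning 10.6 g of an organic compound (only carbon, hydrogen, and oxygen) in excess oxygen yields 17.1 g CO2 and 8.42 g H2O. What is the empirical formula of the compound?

C5H12O4

mol C = 17.1 / 44.01 = 0.3885; mass C = 0.3885 × 12.01 = 4.666 g
mol H = 2 × (8.42 / 18.02) = 0.9345; mass H = 0.9345 × 1.008 = 0.9420 g
mass O = 10.6 − (5.608) = 4.992 g → mol O = 0.3120
Smallest is O at 0.312 mol; normalising gives C 1.245, H 2.996, O 1.000
Multiply by 4: C 4.98, H 11.98, O 4.00 → C5H12O4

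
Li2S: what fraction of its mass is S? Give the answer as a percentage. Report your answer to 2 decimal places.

Molar mass = 2(6.94) + 1(32.07) = 45.950 g/mol
Mass of S per mole = 1 × 32.07 = 32.070 g
% S = 32.070 / 45.950 × 100 = 69.79%

69.79%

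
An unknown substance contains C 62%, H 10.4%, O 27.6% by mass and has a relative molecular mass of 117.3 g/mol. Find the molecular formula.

C6H12O2

Assume 100 g: 62 g C, 10.4 g H, 27.6 g O.
n(C) = 62/12.01 = 5.162, n(H) = 10.4/1.008 = 10.32, n(O) = 27.6/16.00 = 1.725
Ratios (÷ 1.725): C 2.993, H 5.981, O 1.000
≈ 3:6:1 → C3H6O
Empirical-formula mass = 58.08 g/mol
n = 117.3 / 58.08 = 2.02 ≈ 2
Molecular formula = (C3H6O)×2 = C6H12O2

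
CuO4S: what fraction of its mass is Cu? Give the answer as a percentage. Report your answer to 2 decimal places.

Molar mass = 1(63.55) + 4(16.00) + 1(32.07) = 159.620 g/mol
Mass of Cu per mole = 1 × 63.55 = 63.550 g
% Cu = 63.550 / 159.620 × 100 = 39.81%

39.81%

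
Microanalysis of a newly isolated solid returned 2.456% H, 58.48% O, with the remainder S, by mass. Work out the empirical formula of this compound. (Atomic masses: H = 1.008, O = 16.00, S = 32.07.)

H2O3S

Assume 100 g: 2.456 g H, 58.48 g O, 39.064 g S.
H: 2.456 g ÷ 1.008 g/mol = 2.437 mol
O: 58.48 g ÷ 16.00 g/mol = 3.655 mol
S: 39.064 g ÷ 32.07 g/mol = 1.218 mol
Ratios (÷ 1.218): H 2.000, O 3.001, S 1.000
≈ 2:3:1 → H2O3S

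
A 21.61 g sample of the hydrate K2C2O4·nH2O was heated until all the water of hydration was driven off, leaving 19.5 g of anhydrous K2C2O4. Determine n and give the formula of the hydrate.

Mass of water lost = 21.61 − 19.5 = 2.11 g → 2.11 / 18.02 = 0.1171 mol H2O
Molar mass of K2C2O4 = 166.22 g/mol → mol K2C2O4 = 19.5 / 166.22 = 0.1173
n = 0.1171 / 0.1173 = 1.00 ≈ 1 → K2C2O4·H2O

K2C2O4·H2O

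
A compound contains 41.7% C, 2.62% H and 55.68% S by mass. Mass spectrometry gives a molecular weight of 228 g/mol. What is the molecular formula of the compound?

C8H6S4

Assume 100 g: 41.7 g C, 2.62 g H, 55.68 g S.
C: 41.7 g ÷ 12.01 g/mol = 3.472 mol
H: 2.62 g ÷ 1.008 g/mol = 2.599 mol
S: 55.68 g ÷ 32.07 g/mol = 1.736 mol
Divide by the smallest (1.736 mol S): C 2.000, H 1.497, S 1.000
Multiply by 2: C 4.00, H 2.99, S 2.00 → C4H3S2
Empirical-formula mass = 115.20 g/mol
n = 228 / 115.20 = 1.98 ≈ 2
Molecular formula = (C4H3S2)×2 = C8H6S4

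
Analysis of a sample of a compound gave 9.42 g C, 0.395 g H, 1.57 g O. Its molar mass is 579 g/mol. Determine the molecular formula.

C40H20O5

C: 9.42 g ÷ 12.01 g/mol = 0.7843 mol
H: 0.395 g ÷ 1.008 g/mol = 0.3919 mol
O: 1.57 g ÷ 16.00 g/mol = 0.09813 mol
Divide by the smallest (0.09813 mol O): C 7.993, H 3.994, O 1.000
≈ 8:4:1 → C8H4O
Empirical-formula mass = 116.11 g/mol
n = 579 / 116.11 = 4.99 ≈ 5
Molecular formula = (C8H4O)×5 = C40H20O5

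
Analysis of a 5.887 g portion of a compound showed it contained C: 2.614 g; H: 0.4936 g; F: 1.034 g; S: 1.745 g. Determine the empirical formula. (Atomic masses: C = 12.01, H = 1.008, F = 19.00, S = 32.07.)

C4H9FS

C: 2.614 g ÷ 12.01 g/mol = 0.2177 mol
H: 0.4936 g ÷ 1.008 g/mol = 0.4897 mol
F: 1.034 g ÷ 19.00 g/mol = 0.05442 mol
S: 1.745 g ÷ 32.07 g/mol = 0.05441 mol
Divide by the smallest (0.05441 mol S): C 4.000, H 8.999, F 1.000, S 1.000
Ratio ≈ 4:9:1:1, so the empirical formula is C4H9FS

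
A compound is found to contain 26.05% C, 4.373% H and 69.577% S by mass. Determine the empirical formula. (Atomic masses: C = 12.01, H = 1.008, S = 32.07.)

CH2S

Assume 100 g: 26.05 g C, 4.373 g H, 69.577 g S.
n(C) = 26.05/12.01 = 2.169, n(H) = 4.373/1.008 = 4.338, n(S) = 69.577/32.07 = 2.17
Divide by the smallest (2.169 mol C): C 1.000, H 2.000, S 1.000
→ CH2S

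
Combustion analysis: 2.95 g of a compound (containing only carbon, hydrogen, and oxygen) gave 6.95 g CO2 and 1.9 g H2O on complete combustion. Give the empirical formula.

mol C = 6.95 / 44.01 = 0.1579; mass C = 0.1579 × 12.01 = 1.897 g
mol H = 2 × (1.9 / 18.02) = 0.2109; mass H = 0.2109 × 1.008 = 0.2126 g
mass O = 2.95 − (2.109) = 0.8408 g → mol O = 0.05255
Smallest is O at 0.05255 mol; normalising gives C 3.005, H 4.013, O 1.000
Ratio ≈ 3:4:1, so the empirical formula is C3H4O

C3H4O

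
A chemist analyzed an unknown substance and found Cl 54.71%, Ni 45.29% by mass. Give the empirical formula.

Assume 100 g: 54.71 g Cl, 45.29 g Ni.
Moles — Cl: 54.71 / 35.45 = 1.543 mol; Ni: 45.29 / 58.69 = 0.7717 mol
Smallest is Ni at 0.7717 mol; normalising gives Cl 2.000, Ni 1.000
≈ 2:1 → Cl2Ni

Cl2Ni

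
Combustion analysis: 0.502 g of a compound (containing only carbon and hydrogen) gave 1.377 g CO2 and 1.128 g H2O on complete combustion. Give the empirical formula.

CH4

mol C = 1.377 / 44.01 = 0.03129; mass C = 0.03129 × 12.01 = 0.3758 g
mol H = 2 × (1.128 / 18.02) = 0.1252; mass H = 0.1252 × 1.008 = 0.1262 g
Smallest is C at 0.03129 mol; normalising gives C 1.000, H 4.001
→ CH4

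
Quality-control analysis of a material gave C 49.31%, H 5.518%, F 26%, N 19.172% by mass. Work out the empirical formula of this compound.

C3H4FN

Assume 100 g: 49.31 g C, 5.518 g H, 26 g F, 19.172 g N.
C: 49.31 g ÷ 12.01 g/mol = 4.106 mol
H: 5.518 g ÷ 1.008 g/mol = 5.474 mol
F: 26 g ÷ 19.00 g/mol = 1.368 mol
N: 19.172 g ÷ 14.01 g/mol = 1.368 mol
Divide by the smallest (1.368 mol F): C 3.000, H 4.000, F 1.000, N 1.000
→ C3H4FN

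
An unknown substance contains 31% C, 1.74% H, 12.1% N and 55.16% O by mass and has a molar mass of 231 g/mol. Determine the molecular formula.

Assume 100 g: 31 g C, 1.74 g H, 12.1 g N, 55.16 g O.
n(C) = 31/12.01 = 2.581, n(H) = 1.74/1.008 = 1.726, n(N) = 12.1/14.01 = 0.8637, n(O) = 55.16/16.00 = 3.447
Smallest is N at 0.8637 mol; normalising gives C 2.989, H 1.999, N 1.000, O 3.992
→ C3H2NO4
Empirical-formula mass = 116.06 g/mol
n = 231 / 116.06 = 1.99 ≈ 2
Molecular formula = (C3H2NO4)×2 = C6H4N2O8

C6H4N2O8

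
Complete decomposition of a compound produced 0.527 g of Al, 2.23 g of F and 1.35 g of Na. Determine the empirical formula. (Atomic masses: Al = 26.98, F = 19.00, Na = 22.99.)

Moles — Al: 0.527 / 26.98 = 0.01953 mol; F: 2.23 / 19.00 = 0.1174 mol; Na: 1.35 / 22.99 = 0.05872 mol
Ratios (÷ 0.01953): Al 1.000, F 6.009, Na 3.006
→ AlF6Na3

AlF6Na3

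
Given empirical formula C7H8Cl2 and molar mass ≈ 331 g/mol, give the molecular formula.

Empirical-formula mass = 163.03 g/mol
n = 331 / 163.03 = 2.03 ≈ 2
Molecular formula = (C7H8Cl2)2 = C14H16Cl4

C14H16Cl4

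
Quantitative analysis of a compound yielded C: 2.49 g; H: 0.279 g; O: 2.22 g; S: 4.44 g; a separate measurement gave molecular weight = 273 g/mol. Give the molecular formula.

C6H8O4S4

Moles — C: 2.49 / 12.01 = 0.2073 mol; H: 0.279 / 1.008 = 0.2768 mol; O: 2.22 / 16.00 = 0.1388 mol; S: 4.44 / 32.07 = 0.1384 mol
Divide by the smallest (0.1384 mol S): C 1.498, H 1.999, O 1.002, S 1.000
Multiply by 2: C 3.00, H 4.00, O 2.00, S 2.00 → C3H4O2S2
Empirical-formula mass = 136.20 g/mol
n = 273 / 136.20 = 2.00 ≈ 2
Molecular formula = (C3H4O2S2)×2 = C6H8O4S4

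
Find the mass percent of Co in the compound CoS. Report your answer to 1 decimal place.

64.8%

Molar mass = 1(58.93) + 1(32.07) = 91.000 g/mol
Mass of Co per mole = 1 × 58.93 = 58.930 g
% Co = 58.930 / 91.000 × 100 = 64.8%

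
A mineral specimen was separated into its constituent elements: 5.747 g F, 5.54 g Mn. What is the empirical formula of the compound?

F3Mn

F: 5.747 g ÷ 19.00 g/mol = 0.3025 mol
Mn: 5.54 g ÷ 54.94 g/mol = 0.1008 mol
Divide by the smallest (0.1008 mol Mn): F 3.000, Mn 1.000
Ratio ≈ 3:1, so the empirical formula is F3Mn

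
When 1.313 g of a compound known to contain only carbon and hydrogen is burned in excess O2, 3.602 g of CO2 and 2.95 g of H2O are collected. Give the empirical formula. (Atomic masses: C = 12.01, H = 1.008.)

mol C = 3.602 / 44.01 = 0.08185; mass C = 0.08185 × 12.01 = 0.9830 g
mol H = 2 × (2.95 / 18.02) = 0.3274; mass H = 0.3274 × 1.008 = 0.3300 g
Ratios (÷ 0.08185): C 1.000, H 4.000
Ratio ≈ 1:4, so the empirical formula is CH4

CH4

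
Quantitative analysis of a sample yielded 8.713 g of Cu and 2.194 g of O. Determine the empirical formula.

CuO

n(Cu) = 8.713/63.55 = 0.1371, n(O) = 2.194/16.00 = 0.1371
Smallest is Cu at 0.1371 mol; normalising gives Cu 1.000, O 1.000
Ratio ≈ 1:1, so the empirical formula is CuO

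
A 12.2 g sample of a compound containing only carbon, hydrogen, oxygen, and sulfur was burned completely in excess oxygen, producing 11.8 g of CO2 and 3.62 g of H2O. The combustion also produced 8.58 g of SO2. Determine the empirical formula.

C2H3O2S

mol C = 11.8 / 44.01 = 0.2681; mass C = 0.2681 × 12.01 = 3.220 g
mol H = 2 × (3.62 / 18.02) = 0.4018; mass H = 0.4018 × 1.008 = 0.4050 g
mol S = 8.58 / 64.07 = 0.1339; mass S = 4.295 g
mass O = 12.2 − (7.920) = 4.280 g → mol O = 0.2675
Ratios (÷ 0.1339): C 2.002, H 3.000, O 1.998, S 1.000
→ C2H3O2S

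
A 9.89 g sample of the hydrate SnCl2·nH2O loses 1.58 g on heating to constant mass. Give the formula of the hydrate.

SnCl2·2H2O

Mass of anhydrous SnCl2 = 9.89 − 1.58 = 8.31 g
mol H2O = 1.58 / 18.02 = 0.08768
Molar mass of SnCl2 = 189.61 g/mol → mol SnCl2 = 8.31 / 189.61 = 0.04383
n = 0.08768 / 0.04383 = 2.00 ≈ 2 → SnCl2·2H2O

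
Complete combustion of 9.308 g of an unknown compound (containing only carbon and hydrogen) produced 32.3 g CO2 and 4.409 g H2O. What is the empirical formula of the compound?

mol C = 32.3 / 44.01 = 0.7339; mass C = 0.7339 × 12.01 = 8.814 g
mol H = 2 × (4.409 / 18.02) = 0.4893; mass H = 0.4893 × 1.008 = 0.4933 g
Ratios (÷ 0.4893): C 1.500, H 1.000
Multiply by 2: C 3.00, H 2.00 → C3H2

C3H2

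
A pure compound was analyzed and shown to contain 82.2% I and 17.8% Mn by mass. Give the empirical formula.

Assume 100 g: 82.2 g I, 17.8 g Mn.
n(I) = 82.2/126.90 = 0.6478, n(Mn) = 17.8/54.94 = 0.324
Ratios (÷ 0.324): I 1.999, Mn 1.000
→ I2Mn

I2Mn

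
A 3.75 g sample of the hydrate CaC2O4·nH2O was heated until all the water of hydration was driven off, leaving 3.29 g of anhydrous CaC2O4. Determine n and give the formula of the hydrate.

Mass of water lost = 3.75 − 3.29 = 0.46 g → 0.46 / 18.02 = 0.02553 mol H2O
Molar mass of CaC2O4 = 128.10 g/mol → mol CaC2O4 = 3.29 / 128.10 = 0.02568
n = 0.02553 / 0.02568 = 0.99 ≈ 1 → CaC2O4·H2O

CaC2O4·H2O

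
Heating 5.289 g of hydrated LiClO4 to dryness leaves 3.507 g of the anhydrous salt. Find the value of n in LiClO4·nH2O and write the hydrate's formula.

Mass of water lost = 5.289 − 3.507 = 1.782 g → 1.782 / 18.02 = 0.09889 mol H2O
Molar mass of LiClO4 = 106.39 g/mol → mol LiClO4 = 3.507 / 106.39 = 0.03296
n = 0.09889 / 0.03296 = 3.00 ≈ 3 → LiClO4·3H2O

LiClO4·3H2O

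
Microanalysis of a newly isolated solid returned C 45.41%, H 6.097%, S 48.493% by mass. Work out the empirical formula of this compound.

C5H8S2

Assume 100 g: 45.41 g C, 6.097 g H, 48.493 g S.
n(C) = 45.41/12.01 = 3.781, n(H) = 6.097/1.008 = 6.049, n(S) = 48.493/32.07 = 1.512
Divide by the smallest (1.512 mol S): C 2.501, H 4.000, S 1.000
Scaling by 2: C 5.00, H 8.00, S 2.00 → C5H8S2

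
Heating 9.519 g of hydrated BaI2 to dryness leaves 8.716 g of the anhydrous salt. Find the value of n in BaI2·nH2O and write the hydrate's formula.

BaI2·2H2O

Mass of water lost = 9.519 − 8.716 = 0.803 g → 0.803 / 18.02 = 0.04456 mol H2O
Molar mass of BaI2 = 391.13 g/mol → mol BaI2 = 8.716 / 391.13 = 0.02228
n = 0.04456 / 0.02228 = 2.00 ≈ 2 → BaI2·2H2O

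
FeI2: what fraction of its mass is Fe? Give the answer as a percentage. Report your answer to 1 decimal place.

Molar mass = 1(55.85) + 2(126.90) = 309.650 g/mol
Mass of Fe per mole = 1 × 55.85 = 55.850 g
% Fe = 55.850 / 309.650 × 100 = 18.0%

18.0%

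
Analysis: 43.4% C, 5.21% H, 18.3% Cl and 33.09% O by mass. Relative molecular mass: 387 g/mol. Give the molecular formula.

C14H20Cl2O8

Assume 100 g: 43.4 g C, 5.21 g H, 18.3 g Cl, 33.09 g O.
Moles — C: 43.4 / 12.01 = 3.614 mol; H: 5.21 / 1.008 = 5.169 mol; Cl: 18.3 / 35.45 = 0.5162 mol; O: 33.09 / 16.00 = 2.068 mol
Ratios (÷ 0.5162): C 7.000, H 10.012, Cl 1.000, O 4.006
→ C7H10ClO4
Empirical-formula mass = 193.60 g/mol
n = 387 / 193.60 = 2.00 ≈ 2
Molecular formula = (C7H10ClO4)×2 = C14H20Cl2O8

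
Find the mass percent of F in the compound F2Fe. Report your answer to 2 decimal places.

40.49%

Molar mass = 2(19.00) + 1(55.85) = 93.850 g/mol
Mass of F per mole = 2 × 19.00 = 38.000 g
% F = 38.000 / 93.850 × 100 = 40.49%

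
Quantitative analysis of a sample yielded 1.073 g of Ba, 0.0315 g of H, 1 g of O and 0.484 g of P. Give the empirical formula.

BaH4O8P2

Moles — Ba: 1.073 / 137.33 = 0.007813 mol; H: 0.0315 / 1.008 = 0.03125 mol; O: 1 / 16.00 = 0.0625 mol; P: 0.484 / 30.97 = 0.01563 mol
Ratios (÷ 0.007813): Ba 1.000, H 4.000, O 7.999, P 2.000
Ratio ≈ 1:4:8:2, so the empirical formula is BaH4O8P2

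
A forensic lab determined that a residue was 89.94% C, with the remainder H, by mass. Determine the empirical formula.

C3H4

Assume 100 g: 89.94 g C, 10.06 g H.
n(C) = 89.94/12.01 = 7.489, n(H) = 10.06/1.008 = 9.98
Ratios (÷ 7.489): C 1.000, H 1.333
×3: C 3.00, H 4.00 → C3H4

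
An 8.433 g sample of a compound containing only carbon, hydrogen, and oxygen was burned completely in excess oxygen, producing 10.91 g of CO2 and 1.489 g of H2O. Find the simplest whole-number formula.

C3H2O4

mol C = 10.91 / 44.01 = 0.2479; mass C = 0.2479 × 12.01 = 2.977 g
mol H = 2 × (1.489 / 18.02) = 0.1653; mass H = 0.1653 × 1.008 = 0.1666 g
mass O = 8.433 − (3.144) = 5.289 g → mol O = 0.3306
Divide by the smallest (0.1653 mol H): C 1.500, H 1.000, O 2.000
Scaling by 2: C 3.00, H 2.00, O 4.00 → C3H2O4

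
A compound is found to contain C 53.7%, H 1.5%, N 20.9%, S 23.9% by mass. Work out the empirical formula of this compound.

C6H2N2S

Assume 100 g: 53.7 g C, 1.5 g H, 20.9 g N, 23.9 g S.
Moles — C: 53.7 / 12.01 = 4.471 mol; H: 1.5 / 1.008 = 1.488 mol; N: 20.9 / 14.01 = 1.492 mol; S: 23.9 / 32.07 = 0.7452 mol
Smallest is S at 0.7452 mol; normalising gives C 6.000, H 1.997, N 2.002, S 1.000
≈ 6:2:2:1 → C6H2N2S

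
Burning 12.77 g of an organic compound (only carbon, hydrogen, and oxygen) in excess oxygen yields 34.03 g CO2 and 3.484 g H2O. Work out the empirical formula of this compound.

C4H2O

mol C = 34.03 / 44.01 = 0.7732; mass C = 0.7732 × 12.01 = 9.287 g
mol H = 2 × (3.484 / 18.02) = 0.3867; mass H = 0.3867 × 1.008 = 0.3898 g
mass O = 12.77 − (9.676) = 3.094 g → mol O = 0.1934
Divide by the smallest (0.1934 mol O): C 3.999, H 2.000, O 1.000
→ C4H2O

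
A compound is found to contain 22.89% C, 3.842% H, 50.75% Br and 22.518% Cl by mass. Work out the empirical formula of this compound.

Assume 100 g: 22.89 g C, 3.842 g H, 50.75 g Br, 22.518 g Cl.
C: 22.89 g ÷ 12.01 g/mol = 1.906 mol
H: 3.842 g ÷ 1.008 g/mol = 3.812 mol
Br: 50.75 g ÷ 79.90 g/mol = 0.6352 mol
Cl: 22.518 g ÷ 35.45 g/mol = 0.6352 mol
Divide by the smallest (0.6352 mol Br): C 3.001, H 6.001, Br 1.000, Cl 1.000
Ratio ≈ 3:6:1:1, so the empirical formula is C3H6BrCl

C3H6BrCl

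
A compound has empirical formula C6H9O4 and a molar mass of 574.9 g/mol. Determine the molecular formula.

C24H36O16

Empirical-formula mass = 145.13 g/mol
n = 574.9 / 145.13 = 3.96 ≈ 4
Molecular formula = (C6H9O4)4 = C24H36O16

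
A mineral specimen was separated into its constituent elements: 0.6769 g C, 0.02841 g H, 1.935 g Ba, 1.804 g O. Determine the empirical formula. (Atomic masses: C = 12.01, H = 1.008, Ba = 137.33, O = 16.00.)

Moles — C: 0.6769 / 12.01 = 0.05636 mol; H: 0.02841 / 1.008 = 0.02818 mol; Ba: 1.935 / 137.33 = 0.01409 mol; O: 1.804 / 16.00 = 0.1128 mol
Smallest is Ba at 0.01409 mol; normalising gives C 4.000, H 2.000, Ba 1.000, O 8.002
→ C4H2BaO8

C4H2BaO8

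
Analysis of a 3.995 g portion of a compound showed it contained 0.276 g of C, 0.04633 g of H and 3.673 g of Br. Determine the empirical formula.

CH2Br2

Moles — C: 0.276 / 12.01 = 0.02298 mol; H: 0.04633 / 1.008 = 0.04596 mol; Br: 3.673 / 79.90 = 0.04597 mol
Smallest is C at 0.02298 mol; normalising gives C 1.000, H 2.000, Br 2.000
Ratio ≈ 1:2:2, so the empirical formula is CH2Br2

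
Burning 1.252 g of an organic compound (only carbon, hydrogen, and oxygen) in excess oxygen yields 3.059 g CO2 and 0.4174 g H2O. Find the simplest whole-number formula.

mol C = 3.059 / 44.01 = 0.06951; mass C = 0.06951 × 12.01 = 0.8348 g
mol H = 2 × (0.4174 / 18.02) = 0.04633; mass H = 0.04633 × 1.008 = 0.04670 g
mass O = 1.252 − (0.8815) = 0.3705 g → mol O = 0.02316
Divide by the smallest (0.02316 mol O): C 3.001, H 2.000, O 1.000
≈ 3:2:1 → C3H2O

C3H2O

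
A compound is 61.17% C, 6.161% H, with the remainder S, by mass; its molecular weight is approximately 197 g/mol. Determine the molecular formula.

Assume 100 g: 61.17 g C, 6.161 g H, 32.669 g S.
n(C) = 61.17/12.01 = 5.093, n(H) = 6.161/1.008 = 6.112, n(S) = 32.669/32.07 = 1.019
Ratios (÷ 1.019): C 5.000, H 6.000, S 1.000
≈ 5:6:1 → C5H6S
Empirical-formula mass = 98.17 g/mol
n = 197 / 98.17 = 2.01 ≈ 2
Molecular formula = (C5H6S)×2 = C10H12S2

C10H12S2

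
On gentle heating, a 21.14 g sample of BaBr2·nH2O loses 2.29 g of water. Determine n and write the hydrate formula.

BaBr2·2H2O

Mass of anhydrous BaBr2 = 21.14 − 2.29 = 18.85 g
mol H2O = 2.29 / 18.02 = 0.1271
Molar mass of BaBr2 = 297.13 g/mol → mol BaBr2 = 18.85 / 297.13 = 0.06344
n = 0.1271 / 0.06344 = 2.00 ≈ 2 → BaBr2·2H2O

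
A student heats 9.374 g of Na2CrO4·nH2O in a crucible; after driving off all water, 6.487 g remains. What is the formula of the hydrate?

Mass of water lost = 9.374 − 6.487 = 2.887 g → 2.887 / 18.02 = 0.1602 mol H2O
Molar mass of Na2CrO4 = 161.98 g/mol → mol Na2CrO4 = 6.487 / 161.98 = 0.04005
n = 0.1602 / 0.04005 = 4.00 ≈ 4 → Na2CrO4·4H2O

Na2CrO4·4H2O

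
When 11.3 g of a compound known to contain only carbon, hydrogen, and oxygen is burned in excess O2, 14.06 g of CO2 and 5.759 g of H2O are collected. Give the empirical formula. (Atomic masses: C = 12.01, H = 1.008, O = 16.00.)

mol C = 14.06 / 44.01 = 0.3195; mass C = 0.3195 × 12.01 = 3.837 g
mol H = 2 × (5.759 / 18.02) = 0.6392; mass H = 0.6392 × 1.008 = 0.6443 g
mass O = 11.3 − (4.481) = 6.819 g → mol O = 0.4262
Ratios (÷ 0.3195): C 1.000, H 2.001, O 1.334
×3: C 3.00, H 6.00, O 4.00 → C3H6O4

C3H6O4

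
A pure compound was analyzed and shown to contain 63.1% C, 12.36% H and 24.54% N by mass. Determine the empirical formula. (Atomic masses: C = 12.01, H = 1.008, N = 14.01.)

C3H7N

Assume 100 g: 63.1 g C, 12.36 g H, 24.54 g N.
n(C) = 63.1/12.01 = 5.254, n(H) = 12.36/1.008 = 12.26, n(N) = 24.54/14.01 = 1.752
Smallest is N at 1.752 mol; normalising gives C 3.000, H 7.000, N 1.000
≈ 3:7:1 → C3H7N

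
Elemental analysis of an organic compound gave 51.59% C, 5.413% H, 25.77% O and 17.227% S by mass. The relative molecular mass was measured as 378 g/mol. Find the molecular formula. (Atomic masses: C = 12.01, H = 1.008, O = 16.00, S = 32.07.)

Assume 100 g: 51.59 g C, 5.413 g H, 25.77 g O, 17.227 g S.
n(C) = 51.59/12.01 = 4.296, n(H) = 5.413/1.008 = 5.37, n(O) = 25.77/16.00 = 1.611, n(S) = 17.227/32.07 = 0.5372
Smallest is S at 0.5372 mol; normalising gives C 7.997, H 9.997, O 2.998, S 1.000
≈ 8:10:3:1 → C8H10O3S
Empirical-formula mass = 186.23 g/mol
n = 378 / 186.23 = 2.03 ≈ 2
Molecular formula = (C8H10O3S)×2 = C16H20O6S2

C16H20O6S2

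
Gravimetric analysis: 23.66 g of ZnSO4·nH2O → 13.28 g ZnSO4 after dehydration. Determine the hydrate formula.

ZnSO4·7H2O

Mass of water lost = 23.66 − 13.28 = 10.38 g → 10.38 / 18.02 = 0.576 mol H2O
Molar mass of ZnSO4 = 161.45 g/mol → mol ZnSO4 = 13.28 / 161.45 = 0.08225
n = 0.576 / 0.08225 = 7.00 ≈ 7 → ZnSO4·7H2O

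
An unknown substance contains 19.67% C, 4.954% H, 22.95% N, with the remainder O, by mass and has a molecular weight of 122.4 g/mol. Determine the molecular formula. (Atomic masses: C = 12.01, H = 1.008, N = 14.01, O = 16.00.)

Assume 100 g: 19.67 g C, 4.954 g H, 22.95 g N, 52.426 g O.
C: 19.67 g ÷ 12.01 g/mol = 1.638 mol
H: 4.954 g ÷ 1.008 g/mol = 4.915 mol
N: 22.95 g ÷ 14.01 g/mol = 1.638 mol
O: 52.426 g ÷ 16.00 g/mol = 3.277 mol
Smallest is C at 1.638 mol; normalising gives C 1.000, H 3.001, N 1.000, O 2.001
→ CH3NO2
Empirical-formula mass = 61.04 g/mol
n = 122.4 / 61.04 = 2.01 ≈ 2
Molecular formula = (CH3NO2)×2 = C2H6N2O4

C2H6N2O4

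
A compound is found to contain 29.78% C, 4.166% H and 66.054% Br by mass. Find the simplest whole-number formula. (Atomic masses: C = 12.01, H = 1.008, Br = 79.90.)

Assume 100 g: 29.78 g C, 4.166 g H, 66.054 g Br.
Moles — C: 29.78 / 12.01 = 2.48 mol; H: 4.166 / 1.008 = 4.133 mol; Br: 66.054 / 79.90 = 0.8267 mol
Ratios (÷ 0.8267): C 2.999, H 4.999, Br 1.000
≈ 3:5:1 → C3H5Br

C3H5Br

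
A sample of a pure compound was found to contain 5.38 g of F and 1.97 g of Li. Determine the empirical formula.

n(F) = 5.38/19.00 = 0.2832, n(Li) = 1.97/6.94 = 0.2839
Smallest is F at 0.2832 mol; normalising gives F 1.000, Li 1.002
≈ 1:1 → FLi

FLi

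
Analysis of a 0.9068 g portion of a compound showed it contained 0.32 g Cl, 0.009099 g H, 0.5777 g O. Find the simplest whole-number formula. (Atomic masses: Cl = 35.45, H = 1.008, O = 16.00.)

ClHO4

Moles — Cl: 0.32 / 35.45 = 0.009027 mol; H: 0.009099 / 1.008 = 0.009027 mol; O: 0.5777 / 16.00 = 0.03611 mol
Smallest is H at 0.009027 mol; normalising gives Cl 1.000, H 1.000, O 4.000
Ratio ≈ 1:1:4, so the empirical formula is ClHO4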